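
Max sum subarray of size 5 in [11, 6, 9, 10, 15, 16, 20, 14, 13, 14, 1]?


[0:5]: 51
[1:6]: 56
[2:7]: 70
[3:8]: 75
[4:9]: 78
[5:10]: 77
[6:11]: 62

Max: 78 at [4:9]


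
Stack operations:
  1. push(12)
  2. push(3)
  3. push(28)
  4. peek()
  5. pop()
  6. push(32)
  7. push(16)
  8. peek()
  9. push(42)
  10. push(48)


push(12) -> [12]
push(3) -> [12, 3]
push(28) -> [12, 3, 28]
peek()->28
pop()->28, [12, 3]
push(32) -> [12, 3, 32]
push(16) -> [12, 3, 32, 16]
peek()->16
push(42) -> [12, 3, 32, 16, 42]
push(48) -> [12, 3, 32, 16, 42, 48]

Final stack: [12, 3, 32, 16, 42, 48]


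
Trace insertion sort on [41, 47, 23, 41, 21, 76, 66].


Initial: [41, 47, 23, 41, 21, 76, 66]
Insert 47: [41, 47, 23, 41, 21, 76, 66]
Insert 23: [23, 41, 47, 41, 21, 76, 66]
Insert 41: [23, 41, 41, 47, 21, 76, 66]
Insert 21: [21, 23, 41, 41, 47, 76, 66]
Insert 76: [21, 23, 41, 41, 47, 76, 66]
Insert 66: [21, 23, 41, 41, 47, 66, 76]

Sorted: [21, 23, 41, 41, 47, 66, 76]


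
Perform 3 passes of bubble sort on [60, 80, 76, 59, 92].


Initial: [60, 80, 76, 59, 92]
Pass 1: [60, 76, 59, 80, 92] (2 swaps)
Pass 2: [60, 59, 76, 80, 92] (1 swaps)
Pass 3: [59, 60, 76, 80, 92] (1 swaps)

After 3 passes: [59, 60, 76, 80, 92]


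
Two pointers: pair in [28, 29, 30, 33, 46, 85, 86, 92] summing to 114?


lo=0(28)+hi=7(92)=120
lo=0(28)+hi=6(86)=114

Yes: 28+86=114


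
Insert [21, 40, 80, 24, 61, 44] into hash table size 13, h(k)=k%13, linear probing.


Insert 21: h=8 -> slot 8
Insert 40: h=1 -> slot 1
Insert 80: h=2 -> slot 2
Insert 24: h=11 -> slot 11
Insert 61: h=9 -> slot 9
Insert 44: h=5 -> slot 5

Table: [None, 40, 80, None, None, 44, None, None, 21, 61, None, 24, None]


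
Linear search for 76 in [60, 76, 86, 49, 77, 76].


i=0: 60!=76
i=1: 76==76 found!

Found at 1, 2 comps


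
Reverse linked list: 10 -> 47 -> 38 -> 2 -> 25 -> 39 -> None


Step 1: curr=10, set curr.next=prev(None) | reversed so far: 10
Step 2: curr=47, set curr.next=prev(10) | reversed so far: 47 -> 10
Step 3: curr=38, set curr.next=prev(47) | reversed so far: 38 -> 47 -> 10
Step 4: curr=2, set curr.next=prev(38) | reversed so far: 2 -> 38 -> 47 -> 10
Step 5: curr=25, set curr.next=prev(2) | reversed so far: 25 -> 2 -> 38 -> 47 -> 10
Step 6: curr=39, set curr.next=prev(25) | reversed so far: 39 -> 25 -> 2 -> 38 -> 47 -> 10

39 -> 25 -> 2 -> 38 -> 47 -> 10 -> None


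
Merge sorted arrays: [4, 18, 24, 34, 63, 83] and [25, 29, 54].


Take 4 from A
Take 18 from A
Take 24 from A
Take 25 from B
Take 29 from B
Take 34 from A
Take 54 from B

Merged: [4, 18, 24, 25, 29, 34, 54, 63, 83]


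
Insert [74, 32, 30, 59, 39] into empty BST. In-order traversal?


Insert 74: root
Insert 32: L from 74
Insert 30: L from 74 -> L from 32
Insert 59: L from 74 -> R from 32
Insert 39: L from 74 -> R from 32 -> L from 59

In-order: [30, 32, 39, 59, 74]


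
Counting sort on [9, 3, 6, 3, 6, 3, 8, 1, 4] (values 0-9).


Input: [9, 3, 6, 3, 6, 3, 8, 1, 4]
Counts: [0, 1, 0, 3, 1, 0, 2, 0, 1, 1]

Sorted: [1, 3, 3, 3, 4, 6, 6, 8, 9]


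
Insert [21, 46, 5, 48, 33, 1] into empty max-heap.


Insert 21: [21]
Insert 46: [46, 21]
Insert 5: [46, 21, 5]
Insert 48: [48, 46, 5, 21]
Insert 33: [48, 46, 5, 21, 33]
Insert 1: [48, 46, 5, 21, 33, 1]

Final heap: [48, 46, 5, 21, 33, 1]


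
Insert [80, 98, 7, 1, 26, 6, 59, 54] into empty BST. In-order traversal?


Insert 80: root
Insert 98: R from 80
Insert 7: L from 80
Insert 1: L from 80 -> L from 7
Insert 26: L from 80 -> R from 7
Insert 6: L from 80 -> L from 7 -> R from 1
Insert 59: L from 80 -> R from 7 -> R from 26
Insert 54: L from 80 -> R from 7 -> R from 26 -> L from 59

In-order: [1, 6, 7, 26, 54, 59, 80, 98]


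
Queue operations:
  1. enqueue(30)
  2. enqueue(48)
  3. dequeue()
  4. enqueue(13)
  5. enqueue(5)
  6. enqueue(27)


enqueue(30) -> [30]
enqueue(48) -> [30, 48]
dequeue()->30, [48]
enqueue(13) -> [48, 13]
enqueue(5) -> [48, 13, 5]
enqueue(27) -> [48, 13, 5, 27]

Final queue: [48, 13, 5, 27]


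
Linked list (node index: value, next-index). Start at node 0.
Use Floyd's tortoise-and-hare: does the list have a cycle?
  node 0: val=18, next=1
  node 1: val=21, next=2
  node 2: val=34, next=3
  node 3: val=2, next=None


Floyd's tortoise (slow, +1) and hare (fast, +2):
  init: slow=0, fast=0
  step 1: slow=1, fast=2
  step 2: fast 2->3->None, no cycle

Cycle: no


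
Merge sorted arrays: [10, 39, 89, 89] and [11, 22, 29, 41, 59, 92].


Take 10 from A
Take 11 from B
Take 22 from B
Take 29 from B
Take 39 from A
Take 41 from B
Take 59 from B
Take 89 from A
Take 89 from A

Merged: [10, 11, 22, 29, 39, 41, 59, 89, 89, 92]


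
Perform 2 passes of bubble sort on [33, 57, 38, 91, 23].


Initial: [33, 57, 38, 91, 23]
Pass 1: [33, 38, 57, 23, 91] (2 swaps)
Pass 2: [33, 38, 23, 57, 91] (1 swaps)

After 2 passes: [33, 38, 23, 57, 91]


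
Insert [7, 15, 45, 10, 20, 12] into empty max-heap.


Insert 7: [7]
Insert 15: [15, 7]
Insert 45: [45, 7, 15]
Insert 10: [45, 10, 15, 7]
Insert 20: [45, 20, 15, 7, 10]
Insert 12: [45, 20, 15, 7, 10, 12]

Final heap: [45, 20, 15, 7, 10, 12]


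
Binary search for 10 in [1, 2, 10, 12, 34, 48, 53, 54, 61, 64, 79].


Step 1: lo=0, hi=10, mid=5, val=48
Step 2: lo=0, hi=4, mid=2, val=10

Found at index 2


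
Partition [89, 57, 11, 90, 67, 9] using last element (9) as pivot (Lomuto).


Pivot: 9
Place pivot at 0: [9, 57, 11, 90, 67, 89]

Partitioned: [9, 57, 11, 90, 67, 89]


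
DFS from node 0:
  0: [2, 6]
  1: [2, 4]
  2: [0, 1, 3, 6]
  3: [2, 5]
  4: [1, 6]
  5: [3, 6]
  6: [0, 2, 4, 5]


Visit 0, push [6, 2]
Visit 2, push [6, 3, 1]
Visit 1, push [4]
Visit 4, push [6]
Visit 6, push [5]
Visit 5, push [3]
Visit 3, push []

DFS order: [0, 2, 1, 4, 6, 5, 3]


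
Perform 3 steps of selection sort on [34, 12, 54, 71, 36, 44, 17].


Initial: [34, 12, 54, 71, 36, 44, 17]
Step 1: min=12 at 1
  Swap: [12, 34, 54, 71, 36, 44, 17]
Step 2: min=17 at 6
  Swap: [12, 17, 54, 71, 36, 44, 34]
Step 3: min=34 at 6
  Swap: [12, 17, 34, 71, 36, 44, 54]

After 3 steps: [12, 17, 34, 71, 36, 44, 54]


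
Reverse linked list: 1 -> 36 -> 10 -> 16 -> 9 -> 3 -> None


Step 1: curr=1, set curr.next=prev(None) | reversed so far: 1
Step 2: curr=36, set curr.next=prev(1) | reversed so far: 36 -> 1
Step 3: curr=10, set curr.next=prev(36) | reversed so far: 10 -> 36 -> 1
Step 4: curr=16, set curr.next=prev(10) | reversed so far: 16 -> 10 -> 36 -> 1
Step 5: curr=9, set curr.next=prev(16) | reversed so far: 9 -> 16 -> 10 -> 36 -> 1
Step 6: curr=3, set curr.next=prev(9) | reversed so far: 3 -> 9 -> 16 -> 10 -> 36 -> 1

3 -> 9 -> 16 -> 10 -> 36 -> 1 -> None


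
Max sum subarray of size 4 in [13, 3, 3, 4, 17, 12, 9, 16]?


[0:4]: 23
[1:5]: 27
[2:6]: 36
[3:7]: 42
[4:8]: 54

Max: 54 at [4:8]


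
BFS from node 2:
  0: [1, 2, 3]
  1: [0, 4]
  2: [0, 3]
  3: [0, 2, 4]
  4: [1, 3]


Visit 2, enqueue [0, 3]
Visit 0, enqueue [1]
Visit 3, enqueue [4]
Visit 1, enqueue []
Visit 4, enqueue []

BFS order: [2, 0, 3, 1, 4]


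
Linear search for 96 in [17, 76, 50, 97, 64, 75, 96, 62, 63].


i=0: 17!=96
i=1: 76!=96
i=2: 50!=96
i=3: 97!=96
i=4: 64!=96
i=5: 75!=96
i=6: 96==96 found!

Found at 6, 7 comps


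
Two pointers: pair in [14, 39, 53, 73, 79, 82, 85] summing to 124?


lo=0(14)+hi=6(85)=99
lo=1(39)+hi=6(85)=124

Yes: 39+85=124


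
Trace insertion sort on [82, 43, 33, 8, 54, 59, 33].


Initial: [82, 43, 33, 8, 54, 59, 33]
Insert 43: [43, 82, 33, 8, 54, 59, 33]
Insert 33: [33, 43, 82, 8, 54, 59, 33]
Insert 8: [8, 33, 43, 82, 54, 59, 33]
Insert 54: [8, 33, 43, 54, 82, 59, 33]
Insert 59: [8, 33, 43, 54, 59, 82, 33]
Insert 33: [8, 33, 33, 43, 54, 59, 82]

Sorted: [8, 33, 33, 43, 54, 59, 82]


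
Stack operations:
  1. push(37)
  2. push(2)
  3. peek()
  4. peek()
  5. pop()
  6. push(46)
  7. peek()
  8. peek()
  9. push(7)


push(37) -> [37]
push(2) -> [37, 2]
peek()->2
peek()->2
pop()->2, [37]
push(46) -> [37, 46]
peek()->46
peek()->46
push(7) -> [37, 46, 7]

Final stack: [37, 46, 7]


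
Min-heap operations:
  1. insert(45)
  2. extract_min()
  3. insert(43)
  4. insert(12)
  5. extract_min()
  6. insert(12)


insert(45) -> [45]
extract_min()->45, []
insert(43) -> [43]
insert(12) -> [12, 43]
extract_min()->12, [43]
insert(12) -> [12, 43]

Final heap: [12, 43]


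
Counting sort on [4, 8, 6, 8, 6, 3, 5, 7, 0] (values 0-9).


Input: [4, 8, 6, 8, 6, 3, 5, 7, 0]
Counts: [1, 0, 0, 1, 1, 1, 2, 1, 2, 0]

Sorted: [0, 3, 4, 5, 6, 6, 7, 8, 8]


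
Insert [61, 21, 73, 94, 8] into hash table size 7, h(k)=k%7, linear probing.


Insert 61: h=5 -> slot 5
Insert 21: h=0 -> slot 0
Insert 73: h=3 -> slot 3
Insert 94: h=3, 1 probes -> slot 4
Insert 8: h=1 -> slot 1

Table: [21, 8, None, 73, 94, 61, None]


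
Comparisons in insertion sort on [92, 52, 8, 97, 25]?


Algorithm: insertion sort
Input: [92, 52, 8, 97, 25]
Sorted: [8, 25, 52, 92, 97]

8


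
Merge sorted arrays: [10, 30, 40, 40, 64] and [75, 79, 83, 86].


Take 10 from A
Take 30 from A
Take 40 from A
Take 40 from A
Take 64 from A

Merged: [10, 30, 40, 40, 64, 75, 79, 83, 86]


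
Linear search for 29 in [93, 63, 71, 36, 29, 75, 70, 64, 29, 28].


i=0: 93!=29
i=1: 63!=29
i=2: 71!=29
i=3: 36!=29
i=4: 29==29 found!

Found at 4, 5 comps


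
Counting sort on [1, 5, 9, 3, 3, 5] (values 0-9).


Input: [1, 5, 9, 3, 3, 5]
Counts: [0, 1, 0, 2, 0, 2, 0, 0, 0, 1]

Sorted: [1, 3, 3, 5, 5, 9]


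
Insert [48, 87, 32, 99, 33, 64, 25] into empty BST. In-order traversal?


Insert 48: root
Insert 87: R from 48
Insert 32: L from 48
Insert 99: R from 48 -> R from 87
Insert 33: L from 48 -> R from 32
Insert 64: R from 48 -> L from 87
Insert 25: L from 48 -> L from 32

In-order: [25, 32, 33, 48, 64, 87, 99]


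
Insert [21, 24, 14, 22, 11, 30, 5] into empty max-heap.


Insert 21: [21]
Insert 24: [24, 21]
Insert 14: [24, 21, 14]
Insert 22: [24, 22, 14, 21]
Insert 11: [24, 22, 14, 21, 11]
Insert 30: [30, 22, 24, 21, 11, 14]
Insert 5: [30, 22, 24, 21, 11, 14, 5]

Final heap: [30, 22, 24, 21, 11, 14, 5]


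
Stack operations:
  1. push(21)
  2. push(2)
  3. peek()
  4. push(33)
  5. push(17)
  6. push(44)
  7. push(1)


push(21) -> [21]
push(2) -> [21, 2]
peek()->2
push(33) -> [21, 2, 33]
push(17) -> [21, 2, 33, 17]
push(44) -> [21, 2, 33, 17, 44]
push(1) -> [21, 2, 33, 17, 44, 1]

Final stack: [21, 2, 33, 17, 44, 1]


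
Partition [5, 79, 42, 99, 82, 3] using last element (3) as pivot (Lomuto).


Pivot: 3
Place pivot at 0: [3, 79, 42, 99, 82, 5]

Partitioned: [3, 79, 42, 99, 82, 5]


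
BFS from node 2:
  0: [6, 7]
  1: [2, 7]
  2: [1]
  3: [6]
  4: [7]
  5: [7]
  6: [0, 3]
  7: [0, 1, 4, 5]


Visit 2, enqueue [1]
Visit 1, enqueue [7]
Visit 7, enqueue [0, 4, 5]
Visit 0, enqueue [6]
Visit 4, enqueue []
Visit 5, enqueue []
Visit 6, enqueue [3]
Visit 3, enqueue []

BFS order: [2, 1, 7, 0, 4, 5, 6, 3]


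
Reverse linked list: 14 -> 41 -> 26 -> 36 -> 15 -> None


Step 1: curr=14, set curr.next=prev(None) | reversed so far: 14
Step 2: curr=41, set curr.next=prev(14) | reversed so far: 41 -> 14
Step 3: curr=26, set curr.next=prev(41) | reversed so far: 26 -> 41 -> 14
Step 4: curr=36, set curr.next=prev(26) | reversed so far: 36 -> 26 -> 41 -> 14
Step 5: curr=15, set curr.next=prev(36) | reversed so far: 15 -> 36 -> 26 -> 41 -> 14

15 -> 36 -> 26 -> 41 -> 14 -> None


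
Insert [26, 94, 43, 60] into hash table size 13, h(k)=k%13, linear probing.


Insert 26: h=0 -> slot 0
Insert 94: h=3 -> slot 3
Insert 43: h=4 -> slot 4
Insert 60: h=8 -> slot 8

Table: [26, None, None, 94, 43, None, None, None, 60, None, None, None, None]


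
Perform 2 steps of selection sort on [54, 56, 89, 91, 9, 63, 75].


Initial: [54, 56, 89, 91, 9, 63, 75]
Step 1: min=9 at 4
  Swap: [9, 56, 89, 91, 54, 63, 75]
Step 2: min=54 at 4
  Swap: [9, 54, 89, 91, 56, 63, 75]

After 2 steps: [9, 54, 89, 91, 56, 63, 75]


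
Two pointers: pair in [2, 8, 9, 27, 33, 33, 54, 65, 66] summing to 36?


lo=0(2)+hi=8(66)=68
lo=0(2)+hi=7(65)=67
lo=0(2)+hi=6(54)=56
lo=0(2)+hi=5(33)=35
lo=1(8)+hi=5(33)=41
lo=1(8)+hi=4(33)=41
lo=1(8)+hi=3(27)=35
lo=2(9)+hi=3(27)=36

Yes: 9+27=36


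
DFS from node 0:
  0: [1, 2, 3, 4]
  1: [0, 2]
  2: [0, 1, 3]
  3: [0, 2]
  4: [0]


Visit 0, push [4, 3, 2, 1]
Visit 1, push [2]
Visit 2, push [3]
Visit 3, push []
Visit 4, push []

DFS order: [0, 1, 2, 3, 4]


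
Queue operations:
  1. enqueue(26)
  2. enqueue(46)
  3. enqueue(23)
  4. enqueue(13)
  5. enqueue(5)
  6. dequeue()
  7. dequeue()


enqueue(26) -> [26]
enqueue(46) -> [26, 46]
enqueue(23) -> [26, 46, 23]
enqueue(13) -> [26, 46, 23, 13]
enqueue(5) -> [26, 46, 23, 13, 5]
dequeue()->26, [46, 23, 13, 5]
dequeue()->46, [23, 13, 5]

Final queue: [23, 13, 5]


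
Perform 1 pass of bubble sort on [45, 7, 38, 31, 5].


Initial: [45, 7, 38, 31, 5]
Pass 1: [7, 38, 31, 5, 45] (4 swaps)

After 1 pass: [7, 38, 31, 5, 45]


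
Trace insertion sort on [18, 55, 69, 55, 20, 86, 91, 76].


Initial: [18, 55, 69, 55, 20, 86, 91, 76]
Insert 55: [18, 55, 69, 55, 20, 86, 91, 76]
Insert 69: [18, 55, 69, 55, 20, 86, 91, 76]
Insert 55: [18, 55, 55, 69, 20, 86, 91, 76]
Insert 20: [18, 20, 55, 55, 69, 86, 91, 76]
Insert 86: [18, 20, 55, 55, 69, 86, 91, 76]
Insert 91: [18, 20, 55, 55, 69, 86, 91, 76]
Insert 76: [18, 20, 55, 55, 69, 76, 86, 91]

Sorted: [18, 20, 55, 55, 69, 76, 86, 91]


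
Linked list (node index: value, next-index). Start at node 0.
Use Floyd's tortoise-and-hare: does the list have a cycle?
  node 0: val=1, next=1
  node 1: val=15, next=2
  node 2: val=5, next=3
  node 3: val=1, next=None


Floyd's tortoise (slow, +1) and hare (fast, +2):
  init: slow=0, fast=0
  step 1: slow=1, fast=2
  step 2: fast 2->3->None, no cycle

Cycle: no


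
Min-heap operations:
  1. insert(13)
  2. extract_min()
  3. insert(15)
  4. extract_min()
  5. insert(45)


insert(13) -> [13]
extract_min()->13, []
insert(15) -> [15]
extract_min()->15, []
insert(45) -> [45]

Final heap: [45]


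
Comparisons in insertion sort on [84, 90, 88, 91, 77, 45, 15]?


Algorithm: insertion sort
Input: [84, 90, 88, 91, 77, 45, 15]
Sorted: [15, 45, 77, 84, 88, 90, 91]

19


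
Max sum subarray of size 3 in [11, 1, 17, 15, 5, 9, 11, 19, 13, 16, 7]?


[0:3]: 29
[1:4]: 33
[2:5]: 37
[3:6]: 29
[4:7]: 25
[5:8]: 39
[6:9]: 43
[7:10]: 48
[8:11]: 36

Max: 48 at [7:10]


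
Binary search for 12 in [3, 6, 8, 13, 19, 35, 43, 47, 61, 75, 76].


Step 1: lo=0, hi=10, mid=5, val=35
Step 2: lo=0, hi=4, mid=2, val=8
Step 3: lo=3, hi=4, mid=3, val=13

Not found


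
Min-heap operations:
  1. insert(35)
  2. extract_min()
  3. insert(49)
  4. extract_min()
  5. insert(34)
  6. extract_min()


insert(35) -> [35]
extract_min()->35, []
insert(49) -> [49]
extract_min()->49, []
insert(34) -> [34]
extract_min()->34, []

Final heap: []


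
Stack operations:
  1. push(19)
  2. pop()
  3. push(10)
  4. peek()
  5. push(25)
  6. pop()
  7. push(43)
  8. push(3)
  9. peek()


push(19) -> [19]
pop()->19, []
push(10) -> [10]
peek()->10
push(25) -> [10, 25]
pop()->25, [10]
push(43) -> [10, 43]
push(3) -> [10, 43, 3]
peek()->3

Final stack: [10, 43, 3]


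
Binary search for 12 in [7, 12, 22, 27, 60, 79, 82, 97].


Step 1: lo=0, hi=7, mid=3, val=27
Step 2: lo=0, hi=2, mid=1, val=12

Found at index 1


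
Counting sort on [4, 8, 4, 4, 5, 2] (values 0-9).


Input: [4, 8, 4, 4, 5, 2]
Counts: [0, 0, 1, 0, 3, 1, 0, 0, 1, 0]

Sorted: [2, 4, 4, 4, 5, 8]


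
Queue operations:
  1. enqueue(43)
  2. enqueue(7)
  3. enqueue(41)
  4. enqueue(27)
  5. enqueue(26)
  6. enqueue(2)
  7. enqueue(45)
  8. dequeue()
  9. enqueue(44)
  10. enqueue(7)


enqueue(43) -> [43]
enqueue(7) -> [43, 7]
enqueue(41) -> [43, 7, 41]
enqueue(27) -> [43, 7, 41, 27]
enqueue(26) -> [43, 7, 41, 27, 26]
enqueue(2) -> [43, 7, 41, 27, 26, 2]
enqueue(45) -> [43, 7, 41, 27, 26, 2, 45]
dequeue()->43, [7, 41, 27, 26, 2, 45]
enqueue(44) -> [7, 41, 27, 26, 2, 45, 44]
enqueue(7) -> [7, 41, 27, 26, 2, 45, 44, 7]

Final queue: [7, 41, 27, 26, 2, 45, 44, 7]


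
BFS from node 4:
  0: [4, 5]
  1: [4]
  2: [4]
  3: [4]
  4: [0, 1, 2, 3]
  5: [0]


Visit 4, enqueue [0, 1, 2, 3]
Visit 0, enqueue [5]
Visit 1, enqueue []
Visit 2, enqueue []
Visit 3, enqueue []
Visit 5, enqueue []

BFS order: [4, 0, 1, 2, 3, 5]


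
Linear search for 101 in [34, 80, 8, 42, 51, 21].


i=0: 34!=101
i=1: 80!=101
i=2: 8!=101
i=3: 42!=101
i=4: 51!=101
i=5: 21!=101

Not found, 6 comps


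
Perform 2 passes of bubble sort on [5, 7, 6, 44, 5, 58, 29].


Initial: [5, 7, 6, 44, 5, 58, 29]
Pass 1: [5, 6, 7, 5, 44, 29, 58] (3 swaps)
Pass 2: [5, 6, 5, 7, 29, 44, 58] (2 swaps)

After 2 passes: [5, 6, 5, 7, 29, 44, 58]


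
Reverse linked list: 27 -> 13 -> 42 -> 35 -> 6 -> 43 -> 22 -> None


Step 1: curr=27, set curr.next=prev(None) | reversed so far: 27
Step 2: curr=13, set curr.next=prev(27) | reversed so far: 13 -> 27
Step 3: curr=42, set curr.next=prev(13) | reversed so far: 42 -> 13 -> 27
Step 4: curr=35, set curr.next=prev(42) | reversed so far: 35 -> 42 -> 13 -> 27
Step 5: curr=6, set curr.next=prev(35) | reversed so far: 6 -> 35 -> 42 -> 13 -> 27
Step 6: curr=43, set curr.next=prev(6) | reversed so far: 43 -> 6 -> 35 -> 42 -> 13 -> 27
Step 7: curr=22, set curr.next=prev(43) | reversed so far: 22 -> 43 -> 6 -> 35 -> 42 -> 13 -> 27

22 -> 43 -> 6 -> 35 -> 42 -> 13 -> 27 -> None


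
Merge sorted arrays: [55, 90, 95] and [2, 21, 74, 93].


Take 2 from B
Take 21 from B
Take 55 from A
Take 74 from B
Take 90 from A
Take 93 from B

Merged: [2, 21, 55, 74, 90, 93, 95]


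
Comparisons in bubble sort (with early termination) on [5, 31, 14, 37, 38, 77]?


Algorithm: bubble sort (with early termination)
Input: [5, 31, 14, 37, 38, 77]
Sorted: [5, 14, 31, 37, 38, 77]

9


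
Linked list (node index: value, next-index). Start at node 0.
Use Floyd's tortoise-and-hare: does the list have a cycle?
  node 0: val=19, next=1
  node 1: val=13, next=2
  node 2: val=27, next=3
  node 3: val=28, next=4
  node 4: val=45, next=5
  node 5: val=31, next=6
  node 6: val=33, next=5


Floyd's tortoise (slow, +1) and hare (fast, +2):
  init: slow=0, fast=0
  step 1: slow=1, fast=2
  step 2: slow=2, fast=4
  step 3: slow=3, fast=6
  step 4: slow=4, fast=6
  step 5: slow=5, fast=6
  step 6: slow=6, fast=6
  slow == fast at node 6: cycle detected

Cycle: yes


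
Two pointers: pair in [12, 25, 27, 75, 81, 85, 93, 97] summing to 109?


lo=0(12)+hi=7(97)=109

Yes: 12+97=109


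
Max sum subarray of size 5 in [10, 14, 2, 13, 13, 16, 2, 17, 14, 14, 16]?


[0:5]: 52
[1:6]: 58
[2:7]: 46
[3:8]: 61
[4:9]: 62
[5:10]: 63
[6:11]: 63

Max: 63 at [5:10]


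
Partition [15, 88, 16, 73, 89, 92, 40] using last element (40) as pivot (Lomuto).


Pivot: 40
  15 <= 40: advance i (no swap)
  16 <= 40: swap -> [15, 16, 88, 73, 89, 92, 40]
Place pivot at 2: [15, 16, 40, 73, 89, 92, 88]

Partitioned: [15, 16, 40, 73, 89, 92, 88]


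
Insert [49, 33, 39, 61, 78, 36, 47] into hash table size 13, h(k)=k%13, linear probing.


Insert 49: h=10 -> slot 10
Insert 33: h=7 -> slot 7
Insert 39: h=0 -> slot 0
Insert 61: h=9 -> slot 9
Insert 78: h=0, 1 probes -> slot 1
Insert 36: h=10, 1 probes -> slot 11
Insert 47: h=8 -> slot 8

Table: [39, 78, None, None, None, None, None, 33, 47, 61, 49, 36, None]


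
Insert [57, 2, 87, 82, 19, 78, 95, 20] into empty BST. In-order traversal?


Insert 57: root
Insert 2: L from 57
Insert 87: R from 57
Insert 82: R from 57 -> L from 87
Insert 19: L from 57 -> R from 2
Insert 78: R from 57 -> L from 87 -> L from 82
Insert 95: R from 57 -> R from 87
Insert 20: L from 57 -> R from 2 -> R from 19

In-order: [2, 19, 20, 57, 78, 82, 87, 95]


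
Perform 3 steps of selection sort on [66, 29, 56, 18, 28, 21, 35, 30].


Initial: [66, 29, 56, 18, 28, 21, 35, 30]
Step 1: min=18 at 3
  Swap: [18, 29, 56, 66, 28, 21, 35, 30]
Step 2: min=21 at 5
  Swap: [18, 21, 56, 66, 28, 29, 35, 30]
Step 3: min=28 at 4
  Swap: [18, 21, 28, 66, 56, 29, 35, 30]

After 3 steps: [18, 21, 28, 66, 56, 29, 35, 30]


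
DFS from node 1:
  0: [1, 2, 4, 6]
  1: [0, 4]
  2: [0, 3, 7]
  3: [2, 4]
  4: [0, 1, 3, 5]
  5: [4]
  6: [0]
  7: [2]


Visit 1, push [4, 0]
Visit 0, push [6, 4, 2]
Visit 2, push [7, 3]
Visit 3, push [4]
Visit 4, push [5]
Visit 5, push []
Visit 7, push []
Visit 6, push []

DFS order: [1, 0, 2, 3, 4, 5, 7, 6]


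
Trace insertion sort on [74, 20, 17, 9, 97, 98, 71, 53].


Initial: [74, 20, 17, 9, 97, 98, 71, 53]
Insert 20: [20, 74, 17, 9, 97, 98, 71, 53]
Insert 17: [17, 20, 74, 9, 97, 98, 71, 53]
Insert 9: [9, 17, 20, 74, 97, 98, 71, 53]
Insert 97: [9, 17, 20, 74, 97, 98, 71, 53]
Insert 98: [9, 17, 20, 74, 97, 98, 71, 53]
Insert 71: [9, 17, 20, 71, 74, 97, 98, 53]
Insert 53: [9, 17, 20, 53, 71, 74, 97, 98]

Sorted: [9, 17, 20, 53, 71, 74, 97, 98]


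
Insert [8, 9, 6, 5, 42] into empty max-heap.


Insert 8: [8]
Insert 9: [9, 8]
Insert 6: [9, 8, 6]
Insert 5: [9, 8, 6, 5]
Insert 42: [42, 9, 6, 5, 8]

Final heap: [42, 9, 6, 5, 8]


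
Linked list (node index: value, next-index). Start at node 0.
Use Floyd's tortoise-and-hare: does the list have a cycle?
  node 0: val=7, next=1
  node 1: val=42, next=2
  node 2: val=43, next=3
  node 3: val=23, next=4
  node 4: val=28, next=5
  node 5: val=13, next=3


Floyd's tortoise (slow, +1) and hare (fast, +2):
  init: slow=0, fast=0
  step 1: slow=1, fast=2
  step 2: slow=2, fast=4
  step 3: slow=3, fast=3
  slow == fast at node 3: cycle detected

Cycle: yes


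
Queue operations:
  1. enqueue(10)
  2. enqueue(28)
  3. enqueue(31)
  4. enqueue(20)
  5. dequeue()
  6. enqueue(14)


enqueue(10) -> [10]
enqueue(28) -> [10, 28]
enqueue(31) -> [10, 28, 31]
enqueue(20) -> [10, 28, 31, 20]
dequeue()->10, [28, 31, 20]
enqueue(14) -> [28, 31, 20, 14]

Final queue: [28, 31, 20, 14]


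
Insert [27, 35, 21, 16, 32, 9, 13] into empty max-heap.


Insert 27: [27]
Insert 35: [35, 27]
Insert 21: [35, 27, 21]
Insert 16: [35, 27, 21, 16]
Insert 32: [35, 32, 21, 16, 27]
Insert 9: [35, 32, 21, 16, 27, 9]
Insert 13: [35, 32, 21, 16, 27, 9, 13]

Final heap: [35, 32, 21, 16, 27, 9, 13]


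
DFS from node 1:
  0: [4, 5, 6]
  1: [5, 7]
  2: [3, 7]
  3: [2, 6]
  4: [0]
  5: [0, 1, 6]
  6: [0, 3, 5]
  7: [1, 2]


Visit 1, push [7, 5]
Visit 5, push [6, 0]
Visit 0, push [6, 4]
Visit 4, push []
Visit 6, push [3]
Visit 3, push [2]
Visit 2, push [7]
Visit 7, push []

DFS order: [1, 5, 0, 4, 6, 3, 2, 7]


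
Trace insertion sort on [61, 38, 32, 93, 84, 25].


Initial: [61, 38, 32, 93, 84, 25]
Insert 38: [38, 61, 32, 93, 84, 25]
Insert 32: [32, 38, 61, 93, 84, 25]
Insert 93: [32, 38, 61, 93, 84, 25]
Insert 84: [32, 38, 61, 84, 93, 25]
Insert 25: [25, 32, 38, 61, 84, 93]

Sorted: [25, 32, 38, 61, 84, 93]


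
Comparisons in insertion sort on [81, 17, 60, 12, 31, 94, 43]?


Algorithm: insertion sort
Input: [81, 17, 60, 12, 31, 94, 43]
Sorted: [12, 17, 31, 43, 60, 81, 94]

14


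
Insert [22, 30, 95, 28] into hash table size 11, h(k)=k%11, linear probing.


Insert 22: h=0 -> slot 0
Insert 30: h=8 -> slot 8
Insert 95: h=7 -> slot 7
Insert 28: h=6 -> slot 6

Table: [22, None, None, None, None, None, 28, 95, 30, None, None]


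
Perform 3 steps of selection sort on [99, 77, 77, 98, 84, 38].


Initial: [99, 77, 77, 98, 84, 38]
Step 1: min=38 at 5
  Swap: [38, 77, 77, 98, 84, 99]
Step 2: min=77 at 1
  Swap: [38, 77, 77, 98, 84, 99]
Step 3: min=77 at 2
  Swap: [38, 77, 77, 98, 84, 99]

After 3 steps: [38, 77, 77, 98, 84, 99]


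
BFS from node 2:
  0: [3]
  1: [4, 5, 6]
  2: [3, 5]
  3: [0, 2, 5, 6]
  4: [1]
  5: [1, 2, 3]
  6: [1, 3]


Visit 2, enqueue [3, 5]
Visit 3, enqueue [0, 6]
Visit 5, enqueue [1]
Visit 0, enqueue []
Visit 6, enqueue []
Visit 1, enqueue [4]
Visit 4, enqueue []

BFS order: [2, 3, 5, 0, 6, 1, 4]


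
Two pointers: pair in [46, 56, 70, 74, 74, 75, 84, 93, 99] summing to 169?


lo=0(46)+hi=8(99)=145
lo=1(56)+hi=8(99)=155
lo=2(70)+hi=8(99)=169

Yes: 70+99=169


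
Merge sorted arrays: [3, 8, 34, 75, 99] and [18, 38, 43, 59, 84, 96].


Take 3 from A
Take 8 from A
Take 18 from B
Take 34 from A
Take 38 from B
Take 43 from B
Take 59 from B
Take 75 from A
Take 84 from B
Take 96 from B

Merged: [3, 8, 18, 34, 38, 43, 59, 75, 84, 96, 99]


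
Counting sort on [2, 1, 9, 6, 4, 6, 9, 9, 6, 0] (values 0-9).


Input: [2, 1, 9, 6, 4, 6, 9, 9, 6, 0]
Counts: [1, 1, 1, 0, 1, 0, 3, 0, 0, 3]

Sorted: [0, 1, 2, 4, 6, 6, 6, 9, 9, 9]


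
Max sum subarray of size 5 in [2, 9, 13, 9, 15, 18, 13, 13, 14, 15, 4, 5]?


[0:5]: 48
[1:6]: 64
[2:7]: 68
[3:8]: 68
[4:9]: 73
[5:10]: 73
[6:11]: 59
[7:12]: 51

Max: 73 at [4:9]


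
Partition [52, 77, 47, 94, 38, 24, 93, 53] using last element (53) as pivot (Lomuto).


Pivot: 53
  52 <= 53: advance i (no swap)
  47 <= 53: swap -> [52, 47, 77, 94, 38, 24, 93, 53]
  38 <= 53: swap -> [52, 47, 38, 94, 77, 24, 93, 53]
  24 <= 53: swap -> [52, 47, 38, 24, 77, 94, 93, 53]
Place pivot at 4: [52, 47, 38, 24, 53, 94, 93, 77]

Partitioned: [52, 47, 38, 24, 53, 94, 93, 77]


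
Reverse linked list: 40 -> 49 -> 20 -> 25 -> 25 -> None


Step 1: curr=40, set curr.next=prev(None) | reversed so far: 40
Step 2: curr=49, set curr.next=prev(40) | reversed so far: 49 -> 40
Step 3: curr=20, set curr.next=prev(49) | reversed so far: 20 -> 49 -> 40
Step 4: curr=25, set curr.next=prev(20) | reversed so far: 25 -> 20 -> 49 -> 40
Step 5: curr=25, set curr.next=prev(25) | reversed so far: 25 -> 25 -> 20 -> 49 -> 40

25 -> 25 -> 20 -> 49 -> 40 -> None


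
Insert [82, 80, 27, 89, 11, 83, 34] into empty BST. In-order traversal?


Insert 82: root
Insert 80: L from 82
Insert 27: L from 82 -> L from 80
Insert 89: R from 82
Insert 11: L from 82 -> L from 80 -> L from 27
Insert 83: R from 82 -> L from 89
Insert 34: L from 82 -> L from 80 -> R from 27

In-order: [11, 27, 34, 80, 82, 83, 89]


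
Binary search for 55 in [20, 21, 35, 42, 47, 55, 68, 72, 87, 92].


Step 1: lo=0, hi=9, mid=4, val=47
Step 2: lo=5, hi=9, mid=7, val=72
Step 3: lo=5, hi=6, mid=5, val=55

Found at index 5


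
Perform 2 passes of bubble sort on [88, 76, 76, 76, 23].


Initial: [88, 76, 76, 76, 23]
Pass 1: [76, 76, 76, 23, 88] (4 swaps)
Pass 2: [76, 76, 23, 76, 88] (1 swaps)

After 2 passes: [76, 76, 23, 76, 88]


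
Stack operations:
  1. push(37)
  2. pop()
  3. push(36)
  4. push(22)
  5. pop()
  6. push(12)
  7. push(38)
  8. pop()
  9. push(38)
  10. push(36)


push(37) -> [37]
pop()->37, []
push(36) -> [36]
push(22) -> [36, 22]
pop()->22, [36]
push(12) -> [36, 12]
push(38) -> [36, 12, 38]
pop()->38, [36, 12]
push(38) -> [36, 12, 38]
push(36) -> [36, 12, 38, 36]

Final stack: [36, 12, 38, 36]


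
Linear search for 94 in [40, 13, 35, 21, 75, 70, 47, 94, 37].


i=0: 40!=94
i=1: 13!=94
i=2: 35!=94
i=3: 21!=94
i=4: 75!=94
i=5: 70!=94
i=6: 47!=94
i=7: 94==94 found!

Found at 7, 8 comps


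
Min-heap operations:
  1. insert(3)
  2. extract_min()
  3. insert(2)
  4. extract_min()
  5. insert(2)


insert(3) -> [3]
extract_min()->3, []
insert(2) -> [2]
extract_min()->2, []
insert(2) -> [2]

Final heap: [2]


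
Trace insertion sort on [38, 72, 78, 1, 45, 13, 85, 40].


Initial: [38, 72, 78, 1, 45, 13, 85, 40]
Insert 72: [38, 72, 78, 1, 45, 13, 85, 40]
Insert 78: [38, 72, 78, 1, 45, 13, 85, 40]
Insert 1: [1, 38, 72, 78, 45, 13, 85, 40]
Insert 45: [1, 38, 45, 72, 78, 13, 85, 40]
Insert 13: [1, 13, 38, 45, 72, 78, 85, 40]
Insert 85: [1, 13, 38, 45, 72, 78, 85, 40]
Insert 40: [1, 13, 38, 40, 45, 72, 78, 85]

Sorted: [1, 13, 38, 40, 45, 72, 78, 85]


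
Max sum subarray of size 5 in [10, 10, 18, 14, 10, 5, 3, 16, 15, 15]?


[0:5]: 62
[1:6]: 57
[2:7]: 50
[3:8]: 48
[4:9]: 49
[5:10]: 54

Max: 62 at [0:5]


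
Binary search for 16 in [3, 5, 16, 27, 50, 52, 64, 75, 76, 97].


Step 1: lo=0, hi=9, mid=4, val=50
Step 2: lo=0, hi=3, mid=1, val=5
Step 3: lo=2, hi=3, mid=2, val=16

Found at index 2


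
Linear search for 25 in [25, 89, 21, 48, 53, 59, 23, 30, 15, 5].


i=0: 25==25 found!

Found at 0, 1 comps


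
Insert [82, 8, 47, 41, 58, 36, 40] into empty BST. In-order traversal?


Insert 82: root
Insert 8: L from 82
Insert 47: L from 82 -> R from 8
Insert 41: L from 82 -> R from 8 -> L from 47
Insert 58: L from 82 -> R from 8 -> R from 47
Insert 36: L from 82 -> R from 8 -> L from 47 -> L from 41
Insert 40: L from 82 -> R from 8 -> L from 47 -> L from 41 -> R from 36

In-order: [8, 36, 40, 41, 47, 58, 82]


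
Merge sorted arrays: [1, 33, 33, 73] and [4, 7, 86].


Take 1 from A
Take 4 from B
Take 7 from B
Take 33 from A
Take 33 from A
Take 73 from A

Merged: [1, 4, 7, 33, 33, 73, 86]


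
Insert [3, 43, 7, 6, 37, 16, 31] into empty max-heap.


Insert 3: [3]
Insert 43: [43, 3]
Insert 7: [43, 3, 7]
Insert 6: [43, 6, 7, 3]
Insert 37: [43, 37, 7, 3, 6]
Insert 16: [43, 37, 16, 3, 6, 7]
Insert 31: [43, 37, 31, 3, 6, 7, 16]

Final heap: [43, 37, 31, 3, 6, 7, 16]


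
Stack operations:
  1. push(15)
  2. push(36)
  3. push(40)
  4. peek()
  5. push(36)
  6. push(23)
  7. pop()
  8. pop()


push(15) -> [15]
push(36) -> [15, 36]
push(40) -> [15, 36, 40]
peek()->40
push(36) -> [15, 36, 40, 36]
push(23) -> [15, 36, 40, 36, 23]
pop()->23, [15, 36, 40, 36]
pop()->36, [15, 36, 40]

Final stack: [15, 36, 40]


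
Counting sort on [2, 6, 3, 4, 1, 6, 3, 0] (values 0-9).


Input: [2, 6, 3, 4, 1, 6, 3, 0]
Counts: [1, 1, 1, 2, 1, 0, 2, 0, 0, 0]

Sorted: [0, 1, 2, 3, 3, 4, 6, 6]


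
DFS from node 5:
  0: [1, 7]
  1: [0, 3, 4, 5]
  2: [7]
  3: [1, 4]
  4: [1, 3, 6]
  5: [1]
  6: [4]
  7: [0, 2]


Visit 5, push [1]
Visit 1, push [4, 3, 0]
Visit 0, push [7]
Visit 7, push [2]
Visit 2, push []
Visit 3, push [4]
Visit 4, push [6]
Visit 6, push []

DFS order: [5, 1, 0, 7, 2, 3, 4, 6]


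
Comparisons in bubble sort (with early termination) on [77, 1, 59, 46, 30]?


Algorithm: bubble sort (with early termination)
Input: [77, 1, 59, 46, 30]
Sorted: [1, 30, 46, 59, 77]

10


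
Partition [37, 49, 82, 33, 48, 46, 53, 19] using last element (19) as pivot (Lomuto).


Pivot: 19
Place pivot at 0: [19, 49, 82, 33, 48, 46, 53, 37]

Partitioned: [19, 49, 82, 33, 48, 46, 53, 37]


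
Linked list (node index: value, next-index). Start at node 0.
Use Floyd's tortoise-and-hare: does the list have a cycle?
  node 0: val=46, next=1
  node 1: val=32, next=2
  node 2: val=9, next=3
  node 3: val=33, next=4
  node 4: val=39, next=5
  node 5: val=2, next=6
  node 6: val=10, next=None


Floyd's tortoise (slow, +1) and hare (fast, +2):
  init: slow=0, fast=0
  step 1: slow=1, fast=2
  step 2: slow=2, fast=4
  step 3: slow=3, fast=6
  step 4: fast -> None, no cycle

Cycle: no


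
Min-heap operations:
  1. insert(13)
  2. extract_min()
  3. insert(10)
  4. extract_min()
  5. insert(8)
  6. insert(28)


insert(13) -> [13]
extract_min()->13, []
insert(10) -> [10]
extract_min()->10, []
insert(8) -> [8]
insert(28) -> [8, 28]

Final heap: [8, 28]


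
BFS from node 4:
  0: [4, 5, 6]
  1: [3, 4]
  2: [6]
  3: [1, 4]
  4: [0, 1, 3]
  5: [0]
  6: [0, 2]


Visit 4, enqueue [0, 1, 3]
Visit 0, enqueue [5, 6]
Visit 1, enqueue []
Visit 3, enqueue []
Visit 5, enqueue []
Visit 6, enqueue [2]
Visit 2, enqueue []

BFS order: [4, 0, 1, 3, 5, 6, 2]


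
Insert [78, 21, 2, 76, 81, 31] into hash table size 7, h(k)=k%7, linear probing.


Insert 78: h=1 -> slot 1
Insert 21: h=0 -> slot 0
Insert 2: h=2 -> slot 2
Insert 76: h=6 -> slot 6
Insert 81: h=4 -> slot 4
Insert 31: h=3 -> slot 3

Table: [21, 78, 2, 31, 81, None, 76]


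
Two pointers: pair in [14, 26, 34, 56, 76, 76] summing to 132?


lo=0(14)+hi=5(76)=90
lo=1(26)+hi=5(76)=102
lo=2(34)+hi=5(76)=110
lo=3(56)+hi=5(76)=132

Yes: 56+76=132


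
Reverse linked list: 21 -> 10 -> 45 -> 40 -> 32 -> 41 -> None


Step 1: curr=21, set curr.next=prev(None) | reversed so far: 21
Step 2: curr=10, set curr.next=prev(21) | reversed so far: 10 -> 21
Step 3: curr=45, set curr.next=prev(10) | reversed so far: 45 -> 10 -> 21
Step 4: curr=40, set curr.next=prev(45) | reversed so far: 40 -> 45 -> 10 -> 21
Step 5: curr=32, set curr.next=prev(40) | reversed so far: 32 -> 40 -> 45 -> 10 -> 21
Step 6: curr=41, set curr.next=prev(32) | reversed so far: 41 -> 32 -> 40 -> 45 -> 10 -> 21

41 -> 32 -> 40 -> 45 -> 10 -> 21 -> None


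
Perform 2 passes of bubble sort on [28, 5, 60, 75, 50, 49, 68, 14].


Initial: [28, 5, 60, 75, 50, 49, 68, 14]
Pass 1: [5, 28, 60, 50, 49, 68, 14, 75] (5 swaps)
Pass 2: [5, 28, 50, 49, 60, 14, 68, 75] (3 swaps)

After 2 passes: [5, 28, 50, 49, 60, 14, 68, 75]


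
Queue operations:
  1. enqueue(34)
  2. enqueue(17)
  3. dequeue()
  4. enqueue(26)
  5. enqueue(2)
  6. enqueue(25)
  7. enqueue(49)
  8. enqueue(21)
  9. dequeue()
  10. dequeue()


enqueue(34) -> [34]
enqueue(17) -> [34, 17]
dequeue()->34, [17]
enqueue(26) -> [17, 26]
enqueue(2) -> [17, 26, 2]
enqueue(25) -> [17, 26, 2, 25]
enqueue(49) -> [17, 26, 2, 25, 49]
enqueue(21) -> [17, 26, 2, 25, 49, 21]
dequeue()->17, [26, 2, 25, 49, 21]
dequeue()->26, [2, 25, 49, 21]

Final queue: [2, 25, 49, 21]


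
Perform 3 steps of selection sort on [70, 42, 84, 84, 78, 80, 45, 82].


Initial: [70, 42, 84, 84, 78, 80, 45, 82]
Step 1: min=42 at 1
  Swap: [42, 70, 84, 84, 78, 80, 45, 82]
Step 2: min=45 at 6
  Swap: [42, 45, 84, 84, 78, 80, 70, 82]
Step 3: min=70 at 6
  Swap: [42, 45, 70, 84, 78, 80, 84, 82]

After 3 steps: [42, 45, 70, 84, 78, 80, 84, 82]


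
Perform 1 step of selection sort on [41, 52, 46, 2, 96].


Initial: [41, 52, 46, 2, 96]
Step 1: min=2 at 3
  Swap: [2, 52, 46, 41, 96]

After 1 step: [2, 52, 46, 41, 96]


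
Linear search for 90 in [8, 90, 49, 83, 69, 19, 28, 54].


i=0: 8!=90
i=1: 90==90 found!

Found at 1, 2 comps


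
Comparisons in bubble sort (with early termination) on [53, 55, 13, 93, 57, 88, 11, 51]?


Algorithm: bubble sort (with early termination)
Input: [53, 55, 13, 93, 57, 88, 11, 51]
Sorted: [11, 13, 51, 53, 55, 57, 88, 93]

28


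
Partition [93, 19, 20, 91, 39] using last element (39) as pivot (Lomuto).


Pivot: 39
  19 <= 39: swap -> [19, 93, 20, 91, 39]
  20 <= 39: swap -> [19, 20, 93, 91, 39]
Place pivot at 2: [19, 20, 39, 91, 93]

Partitioned: [19, 20, 39, 91, 93]


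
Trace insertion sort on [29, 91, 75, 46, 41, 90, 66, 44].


Initial: [29, 91, 75, 46, 41, 90, 66, 44]
Insert 91: [29, 91, 75, 46, 41, 90, 66, 44]
Insert 75: [29, 75, 91, 46, 41, 90, 66, 44]
Insert 46: [29, 46, 75, 91, 41, 90, 66, 44]
Insert 41: [29, 41, 46, 75, 91, 90, 66, 44]
Insert 90: [29, 41, 46, 75, 90, 91, 66, 44]
Insert 66: [29, 41, 46, 66, 75, 90, 91, 44]
Insert 44: [29, 41, 44, 46, 66, 75, 90, 91]

Sorted: [29, 41, 44, 46, 66, 75, 90, 91]


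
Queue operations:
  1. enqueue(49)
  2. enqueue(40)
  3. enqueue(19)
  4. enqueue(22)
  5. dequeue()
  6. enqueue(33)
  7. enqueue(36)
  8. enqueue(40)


enqueue(49) -> [49]
enqueue(40) -> [49, 40]
enqueue(19) -> [49, 40, 19]
enqueue(22) -> [49, 40, 19, 22]
dequeue()->49, [40, 19, 22]
enqueue(33) -> [40, 19, 22, 33]
enqueue(36) -> [40, 19, 22, 33, 36]
enqueue(40) -> [40, 19, 22, 33, 36, 40]

Final queue: [40, 19, 22, 33, 36, 40]


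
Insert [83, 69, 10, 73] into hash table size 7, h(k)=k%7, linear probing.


Insert 83: h=6 -> slot 6
Insert 69: h=6, 1 probes -> slot 0
Insert 10: h=3 -> slot 3
Insert 73: h=3, 1 probes -> slot 4

Table: [69, None, None, 10, 73, None, 83]


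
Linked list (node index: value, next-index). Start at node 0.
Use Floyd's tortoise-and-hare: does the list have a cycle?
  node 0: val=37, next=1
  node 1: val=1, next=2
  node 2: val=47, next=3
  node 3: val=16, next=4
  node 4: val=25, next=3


Floyd's tortoise (slow, +1) and hare (fast, +2):
  init: slow=0, fast=0
  step 1: slow=1, fast=2
  step 2: slow=2, fast=4
  step 3: slow=3, fast=4
  step 4: slow=4, fast=4
  slow == fast at node 4: cycle detected

Cycle: yes


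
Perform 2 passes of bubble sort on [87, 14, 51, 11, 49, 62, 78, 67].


Initial: [87, 14, 51, 11, 49, 62, 78, 67]
Pass 1: [14, 51, 11, 49, 62, 78, 67, 87] (7 swaps)
Pass 2: [14, 11, 49, 51, 62, 67, 78, 87] (3 swaps)

After 2 passes: [14, 11, 49, 51, 62, 67, 78, 87]


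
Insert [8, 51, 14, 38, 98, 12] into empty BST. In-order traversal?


Insert 8: root
Insert 51: R from 8
Insert 14: R from 8 -> L from 51
Insert 38: R from 8 -> L from 51 -> R from 14
Insert 98: R from 8 -> R from 51
Insert 12: R from 8 -> L from 51 -> L from 14

In-order: [8, 12, 14, 38, 51, 98]


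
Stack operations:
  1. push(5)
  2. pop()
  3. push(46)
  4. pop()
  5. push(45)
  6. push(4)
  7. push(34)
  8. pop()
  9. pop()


push(5) -> [5]
pop()->5, []
push(46) -> [46]
pop()->46, []
push(45) -> [45]
push(4) -> [45, 4]
push(34) -> [45, 4, 34]
pop()->34, [45, 4]
pop()->4, [45]

Final stack: [45]


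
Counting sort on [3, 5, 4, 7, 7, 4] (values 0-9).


Input: [3, 5, 4, 7, 7, 4]
Counts: [0, 0, 0, 1, 2, 1, 0, 2, 0, 0]

Sorted: [3, 4, 4, 5, 7, 7]


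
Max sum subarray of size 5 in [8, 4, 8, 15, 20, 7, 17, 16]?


[0:5]: 55
[1:6]: 54
[2:7]: 67
[3:8]: 75

Max: 75 at [3:8]


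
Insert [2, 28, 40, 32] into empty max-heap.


Insert 2: [2]
Insert 28: [28, 2]
Insert 40: [40, 2, 28]
Insert 32: [40, 32, 28, 2]

Final heap: [40, 32, 28, 2]


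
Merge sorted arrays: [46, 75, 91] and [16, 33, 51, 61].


Take 16 from B
Take 33 from B
Take 46 from A
Take 51 from B
Take 61 from B

Merged: [16, 33, 46, 51, 61, 75, 91]


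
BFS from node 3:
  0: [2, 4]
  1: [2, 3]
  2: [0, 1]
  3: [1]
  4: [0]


Visit 3, enqueue [1]
Visit 1, enqueue [2]
Visit 2, enqueue [0]
Visit 0, enqueue [4]
Visit 4, enqueue []

BFS order: [3, 1, 2, 0, 4]


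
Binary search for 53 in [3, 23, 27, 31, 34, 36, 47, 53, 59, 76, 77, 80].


Step 1: lo=0, hi=11, mid=5, val=36
Step 2: lo=6, hi=11, mid=8, val=59
Step 3: lo=6, hi=7, mid=6, val=47
Step 4: lo=7, hi=7, mid=7, val=53

Found at index 7


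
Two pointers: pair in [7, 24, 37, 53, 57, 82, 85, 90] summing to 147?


lo=0(7)+hi=7(90)=97
lo=1(24)+hi=7(90)=114
lo=2(37)+hi=7(90)=127
lo=3(53)+hi=7(90)=143
lo=4(57)+hi=7(90)=147

Yes: 57+90=147


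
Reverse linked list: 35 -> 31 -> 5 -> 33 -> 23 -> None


Step 1: curr=35, set curr.next=prev(None) | reversed so far: 35
Step 2: curr=31, set curr.next=prev(35) | reversed so far: 31 -> 35
Step 3: curr=5, set curr.next=prev(31) | reversed so far: 5 -> 31 -> 35
Step 4: curr=33, set curr.next=prev(5) | reversed so far: 33 -> 5 -> 31 -> 35
Step 5: curr=23, set curr.next=prev(33) | reversed so far: 23 -> 33 -> 5 -> 31 -> 35

23 -> 33 -> 5 -> 31 -> 35 -> None


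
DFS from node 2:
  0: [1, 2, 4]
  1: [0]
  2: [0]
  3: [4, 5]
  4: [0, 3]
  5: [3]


Visit 2, push [0]
Visit 0, push [4, 1]
Visit 1, push []
Visit 4, push [3]
Visit 3, push [5]
Visit 5, push []

DFS order: [2, 0, 1, 4, 3, 5]


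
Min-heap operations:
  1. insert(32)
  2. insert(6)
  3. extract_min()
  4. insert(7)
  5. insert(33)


insert(32) -> [32]
insert(6) -> [6, 32]
extract_min()->6, [32]
insert(7) -> [7, 32]
insert(33) -> [7, 32, 33]

Final heap: [7, 32, 33]


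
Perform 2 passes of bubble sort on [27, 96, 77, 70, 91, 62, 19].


Initial: [27, 96, 77, 70, 91, 62, 19]
Pass 1: [27, 77, 70, 91, 62, 19, 96] (5 swaps)
Pass 2: [27, 70, 77, 62, 19, 91, 96] (3 swaps)

After 2 passes: [27, 70, 77, 62, 19, 91, 96]


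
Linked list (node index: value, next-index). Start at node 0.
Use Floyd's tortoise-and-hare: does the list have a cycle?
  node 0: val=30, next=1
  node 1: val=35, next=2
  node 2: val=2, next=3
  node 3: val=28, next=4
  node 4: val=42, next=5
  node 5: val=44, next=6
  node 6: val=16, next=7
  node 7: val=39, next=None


Floyd's tortoise (slow, +1) and hare (fast, +2):
  init: slow=0, fast=0
  step 1: slow=1, fast=2
  step 2: slow=2, fast=4
  step 3: slow=3, fast=6
  step 4: fast 6->7->None, no cycle

Cycle: no


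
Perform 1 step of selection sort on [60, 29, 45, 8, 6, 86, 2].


Initial: [60, 29, 45, 8, 6, 86, 2]
Step 1: min=2 at 6
  Swap: [2, 29, 45, 8, 6, 86, 60]

After 1 step: [2, 29, 45, 8, 6, 86, 60]
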